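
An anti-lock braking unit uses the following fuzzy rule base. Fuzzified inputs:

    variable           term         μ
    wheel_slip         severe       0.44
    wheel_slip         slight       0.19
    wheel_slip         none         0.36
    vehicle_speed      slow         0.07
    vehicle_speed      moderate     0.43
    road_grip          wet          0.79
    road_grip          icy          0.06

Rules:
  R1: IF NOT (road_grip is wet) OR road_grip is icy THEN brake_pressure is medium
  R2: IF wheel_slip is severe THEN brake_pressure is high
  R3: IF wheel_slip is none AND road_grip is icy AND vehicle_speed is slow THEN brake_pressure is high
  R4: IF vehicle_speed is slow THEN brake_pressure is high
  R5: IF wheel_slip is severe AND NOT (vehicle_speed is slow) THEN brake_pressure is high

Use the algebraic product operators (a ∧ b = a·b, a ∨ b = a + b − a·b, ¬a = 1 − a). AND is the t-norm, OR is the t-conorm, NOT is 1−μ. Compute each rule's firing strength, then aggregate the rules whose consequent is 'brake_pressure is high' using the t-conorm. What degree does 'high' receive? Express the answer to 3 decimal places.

0.693

R1: ¬wet=1−0.79=0.21, icy=0.06; OR[a + b − a·b] → w = 0.2574
R2: severe=0.44 → w = 0.4400
R3: none=0.36, icy=0.06, slow=0.07; AND[a·b] → w = 0.0015
R4: slow=0.07 → w = 0.0700
R5: severe=0.44, ¬slow=1−0.07=0.93; AND[a·b] → w = 0.4092
Rules with consequent 'high': {R2, R3, R4, R5} → strengths 0.4400, 0.0015, 0.0700, 0.4092
Aggregate via t-conorm [a + b − a·b]: 0.6928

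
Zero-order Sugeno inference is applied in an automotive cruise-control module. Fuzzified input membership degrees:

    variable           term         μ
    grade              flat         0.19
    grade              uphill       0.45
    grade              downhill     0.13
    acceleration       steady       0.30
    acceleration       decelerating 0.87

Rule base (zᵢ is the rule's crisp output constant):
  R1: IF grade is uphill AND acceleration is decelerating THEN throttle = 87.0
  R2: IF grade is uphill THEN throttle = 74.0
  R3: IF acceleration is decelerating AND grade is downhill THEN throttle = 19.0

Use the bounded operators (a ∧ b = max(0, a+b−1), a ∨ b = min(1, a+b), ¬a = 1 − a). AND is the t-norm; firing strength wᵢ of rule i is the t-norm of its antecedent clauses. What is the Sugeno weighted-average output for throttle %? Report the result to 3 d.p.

R1 (z=87.0): uphill=0.45, decelerating=0.87; AND[max(0, a+b−1)] → w = 0.32
R2 (z=74.0): uphill=0.45 → w = 0.45
R3 (z=19.0): decelerating=0.87, downhill=0.13; AND[max(0, a+b−1)] → w = 0.00
Weighted average = (0.32·87.0 + 0.45·74.0 + 0.00·19.0) / (0.32 + 0.45 + 0.00)
  = 61.1400 / 0.7700 = 79.403

79.403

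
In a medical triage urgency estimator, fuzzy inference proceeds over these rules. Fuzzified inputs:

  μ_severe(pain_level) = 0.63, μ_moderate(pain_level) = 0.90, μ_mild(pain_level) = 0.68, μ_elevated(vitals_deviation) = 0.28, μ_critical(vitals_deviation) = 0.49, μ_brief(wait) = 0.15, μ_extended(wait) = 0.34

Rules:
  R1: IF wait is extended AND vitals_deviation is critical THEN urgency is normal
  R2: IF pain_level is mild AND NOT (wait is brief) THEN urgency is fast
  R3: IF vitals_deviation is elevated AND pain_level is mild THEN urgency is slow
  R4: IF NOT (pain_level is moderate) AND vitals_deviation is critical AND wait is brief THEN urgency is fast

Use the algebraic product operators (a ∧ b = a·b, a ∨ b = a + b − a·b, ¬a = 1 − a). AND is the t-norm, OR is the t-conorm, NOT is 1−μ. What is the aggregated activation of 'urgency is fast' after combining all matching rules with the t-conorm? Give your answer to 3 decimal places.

R1: extended=0.34, critical=0.49; AND[a·b] → w = 0.1666
R2: mild=0.68, ¬brief=1−0.15=0.85; AND[a·b] → w = 0.5780
R3: elevated=0.28, mild=0.68; AND[a·b] → w = 0.1904
R4: ¬moderate=1−0.90=0.10, critical=0.49, brief=0.15; AND[a·b] → w = 0.0073
Rules with consequent 'fast': {R2, R4} → strengths 0.5780, 0.0073
Aggregate via t-conorm [a + b − a·b]: 0.5811

0.581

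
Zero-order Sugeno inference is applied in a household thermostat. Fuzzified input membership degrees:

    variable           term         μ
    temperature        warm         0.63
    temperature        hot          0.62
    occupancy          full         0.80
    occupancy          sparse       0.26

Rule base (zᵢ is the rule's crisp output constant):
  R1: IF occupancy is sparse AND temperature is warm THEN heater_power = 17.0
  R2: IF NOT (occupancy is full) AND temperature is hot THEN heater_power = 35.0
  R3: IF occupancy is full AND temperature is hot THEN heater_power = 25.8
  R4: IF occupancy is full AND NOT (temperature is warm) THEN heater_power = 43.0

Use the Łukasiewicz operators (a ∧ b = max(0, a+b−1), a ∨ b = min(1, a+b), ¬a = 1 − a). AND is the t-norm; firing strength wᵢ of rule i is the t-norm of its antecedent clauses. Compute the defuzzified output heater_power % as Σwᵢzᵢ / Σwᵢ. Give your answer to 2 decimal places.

R1 (z=17.0): sparse=0.26, warm=0.63; AND[max(0, a+b−1)] → w = 0.00
R2 (z=35.0): ¬full=1−0.80=0.20, hot=0.62; AND[max(0, a+b−1)] → w = 0.00
R3 (z=25.8): full=0.80, hot=0.62; AND[max(0, a+b−1)] → w = 0.42
R4 (z=43.0): full=0.80, ¬warm=1−0.63=0.37; AND[max(0, a+b−1)] → w = 0.17
Weighted average = (0.00·17.0 + 0.00·35.0 + 0.42·25.8 + 0.17·43.0) / (0.00 + 0.00 + 0.42 + 0.17)
  = 18.1460 / 0.5900 = 30.76

30.76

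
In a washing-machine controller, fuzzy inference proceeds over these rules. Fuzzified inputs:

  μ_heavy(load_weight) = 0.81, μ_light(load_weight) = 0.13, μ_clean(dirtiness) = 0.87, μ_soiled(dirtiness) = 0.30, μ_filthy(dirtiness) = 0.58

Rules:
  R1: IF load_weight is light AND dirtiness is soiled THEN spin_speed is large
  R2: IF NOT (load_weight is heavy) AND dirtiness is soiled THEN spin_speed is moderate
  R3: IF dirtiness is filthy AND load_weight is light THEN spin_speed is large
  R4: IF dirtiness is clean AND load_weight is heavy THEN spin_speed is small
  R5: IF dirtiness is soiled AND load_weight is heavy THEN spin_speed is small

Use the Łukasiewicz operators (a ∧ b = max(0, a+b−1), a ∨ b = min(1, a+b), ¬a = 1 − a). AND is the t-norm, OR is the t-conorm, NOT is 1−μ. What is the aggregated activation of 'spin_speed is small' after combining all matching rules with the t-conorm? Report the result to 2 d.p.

R1: light=0.13, soiled=0.30; AND[max(0, a+b−1)] → w = 0.00
R2: ¬heavy=1−0.81=0.19, soiled=0.30; AND[max(0, a+b−1)] → w = 0.00
R3: filthy=0.58, light=0.13; AND[max(0, a+b−1)] → w = 0.00
R4: clean=0.87, heavy=0.81; AND[max(0, a+b−1)] → w = 0.68
R5: soiled=0.30, heavy=0.81; AND[max(0, a+b−1)] → w = 0.11
Rules with consequent 'small': {R4, R5} → strengths 0.68, 0.11
Aggregate via t-conorm [min(1, a+b)]: 0.79

0.79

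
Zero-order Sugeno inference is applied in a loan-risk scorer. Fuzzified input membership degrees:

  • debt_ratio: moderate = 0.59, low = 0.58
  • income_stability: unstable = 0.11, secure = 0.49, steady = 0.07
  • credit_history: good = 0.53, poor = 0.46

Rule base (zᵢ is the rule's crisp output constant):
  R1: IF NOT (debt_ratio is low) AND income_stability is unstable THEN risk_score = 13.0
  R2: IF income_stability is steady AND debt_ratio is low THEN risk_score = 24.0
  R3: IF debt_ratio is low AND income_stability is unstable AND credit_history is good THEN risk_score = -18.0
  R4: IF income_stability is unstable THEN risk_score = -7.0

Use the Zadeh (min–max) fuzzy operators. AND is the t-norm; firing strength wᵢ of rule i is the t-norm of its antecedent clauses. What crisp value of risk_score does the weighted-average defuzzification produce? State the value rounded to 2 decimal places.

R1 (z=13.0): ¬low=1−0.58=0.42, unstable=0.11; AND[min(a, b)] → w = 0.11
R2 (z=24.0): steady=0.07, low=0.58; AND[min(a, b)] → w = 0.07
R3 (z=-18.0): low=0.58, unstable=0.11, good=0.53; AND[min(a, b)] → w = 0.11
R4 (z=-7.0): unstable=0.11 → w = 0.11
Weighted average = (0.11·13.0 + 0.07·24.0 + 0.11·-18.0 + 0.11·-7.0) / (0.11 + 0.07 + 0.11 + 0.11)
  = 0.3600 / 0.4000 = 0.90

0.90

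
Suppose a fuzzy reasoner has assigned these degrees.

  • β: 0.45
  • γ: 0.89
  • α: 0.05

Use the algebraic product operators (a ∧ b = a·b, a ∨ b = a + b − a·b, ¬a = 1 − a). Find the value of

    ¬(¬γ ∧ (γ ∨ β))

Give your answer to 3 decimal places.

¬γ = 1 − 0.8900 = 0.1100
γ ∨ β = a + b − a·b on (0.8900, 0.4500) = 0.9395
¬γ ∧ (γ ∨ β) = a·b on (0.1100, 0.9395) = 0.1033
¬(¬γ ∧ (γ ∨ β)) = 1 − 0.1033 = 0.8967

0.897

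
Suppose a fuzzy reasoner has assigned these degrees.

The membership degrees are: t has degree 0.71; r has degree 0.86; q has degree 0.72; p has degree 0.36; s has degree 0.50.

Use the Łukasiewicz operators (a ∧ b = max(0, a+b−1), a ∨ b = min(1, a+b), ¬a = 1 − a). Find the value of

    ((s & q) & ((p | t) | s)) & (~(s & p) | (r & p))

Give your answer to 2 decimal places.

0.22

s & q = max(0, a+b−1) on (0.50, 0.72) = 0.22
p | t = min(1, a+b) on (0.36, 0.71) = 1.00
(p | t) | s = min(1, a+b) on (1.00, 0.50) = 1.00
(s & q) & ((p | t) | s) = max(0, a+b−1) on (0.22, 1.00) = 0.22
s & p = max(0, a+b−1) on (0.50, 0.36) = 0.00
~(s & p) = 1 − 0.00 = 1.00
r & p = max(0, a+b−1) on (0.86, 0.36) = 0.22
~(s & p) | (r & p) = min(1, a+b) on (1.00, 0.22) = 1.00
((s & q) & ((p | t) | s)) & (~(s & p) | (r & p)) = max(0, a+b−1) on (0.22, 1.00) = 0.22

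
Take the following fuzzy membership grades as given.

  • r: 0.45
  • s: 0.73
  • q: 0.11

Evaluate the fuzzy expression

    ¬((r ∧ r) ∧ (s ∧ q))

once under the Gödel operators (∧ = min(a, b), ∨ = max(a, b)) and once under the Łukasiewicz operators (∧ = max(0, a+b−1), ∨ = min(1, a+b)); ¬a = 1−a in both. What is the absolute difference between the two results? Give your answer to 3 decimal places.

0.110

Under Gödel:
  r ∧ r = min(a, b) on (0.45, 0.45) = 0.45
  s ∧ q = min(a, b) on (0.73, 0.11) = 0.11
  (r ∧ r) ∧ (s ∧ q) = min(a, b) on (0.45, 0.11) = 0.11
  ¬((r ∧ r) ∧ (s ∧ q)) = 1 − 0.11 = 0.89
  → value = 0.8900
Under Łukasiewicz:
  r ∧ r = max(0, a+b−1) on (0.45, 0.45) = 0.00
  s ∧ q = max(0, a+b−1) on (0.73, 0.11) = 0.00
  (r ∧ r) ∧ (s ∧ q) = max(0, a+b−1) on (0.00, 0.00) = 0.00
  ¬((r ∧ r) ∧ (s ∧ q)) = 1 − 0.00 = 1.00
  → value = 1.0000
|0.8900 − 1.0000| = 0.110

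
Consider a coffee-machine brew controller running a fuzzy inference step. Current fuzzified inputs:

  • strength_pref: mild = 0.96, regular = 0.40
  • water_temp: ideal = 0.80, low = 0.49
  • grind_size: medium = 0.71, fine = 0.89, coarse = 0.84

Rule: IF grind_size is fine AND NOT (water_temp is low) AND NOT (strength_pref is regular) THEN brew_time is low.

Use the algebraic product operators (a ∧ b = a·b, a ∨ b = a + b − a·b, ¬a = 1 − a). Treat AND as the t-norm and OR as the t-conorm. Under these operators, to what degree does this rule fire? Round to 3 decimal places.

firing strength: fine=0.89, ¬low=1−0.49=0.51, ¬regular=1−0.40=0.60; AND[a·b] → w = 0.2723

0.272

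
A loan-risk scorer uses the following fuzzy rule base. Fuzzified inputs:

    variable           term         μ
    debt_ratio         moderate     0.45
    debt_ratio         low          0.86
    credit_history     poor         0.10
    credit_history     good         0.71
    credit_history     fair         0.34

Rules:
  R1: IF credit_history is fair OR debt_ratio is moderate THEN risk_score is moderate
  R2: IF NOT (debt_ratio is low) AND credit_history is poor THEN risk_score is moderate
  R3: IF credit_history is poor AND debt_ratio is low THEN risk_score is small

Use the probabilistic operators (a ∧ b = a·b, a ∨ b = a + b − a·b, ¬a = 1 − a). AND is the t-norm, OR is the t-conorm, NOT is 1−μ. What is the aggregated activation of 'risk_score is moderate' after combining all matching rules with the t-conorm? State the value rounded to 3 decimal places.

R1: fair=0.34, moderate=0.45; OR[a + b − a·b] → w = 0.6370
R2: ¬low=1−0.86=0.14, poor=0.10; AND[a·b] → w = 0.0140
R3: poor=0.10, low=0.86; AND[a·b] → w = 0.0860
Rules with consequent 'moderate': {R1, R2} → strengths 0.6370, 0.0140
Aggregate via t-conorm [a + b − a·b]: 0.6421

0.642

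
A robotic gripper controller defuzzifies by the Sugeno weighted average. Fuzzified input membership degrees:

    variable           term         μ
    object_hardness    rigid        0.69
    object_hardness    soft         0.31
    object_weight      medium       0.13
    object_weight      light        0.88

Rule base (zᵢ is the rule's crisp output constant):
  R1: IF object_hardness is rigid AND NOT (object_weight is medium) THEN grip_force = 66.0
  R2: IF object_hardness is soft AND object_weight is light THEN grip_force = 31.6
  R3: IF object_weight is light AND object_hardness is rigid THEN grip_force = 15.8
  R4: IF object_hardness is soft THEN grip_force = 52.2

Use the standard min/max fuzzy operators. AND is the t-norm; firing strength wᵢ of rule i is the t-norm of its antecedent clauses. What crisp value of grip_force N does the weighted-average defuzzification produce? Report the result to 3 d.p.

R1 (z=66.0): rigid=0.69, ¬medium=1−0.13=0.87; AND[min(a, b)] → w = 0.69
R2 (z=31.6): soft=0.31, light=0.88; AND[min(a, b)] → w = 0.31
R3 (z=15.8): light=0.88, rigid=0.69; AND[min(a, b)] → w = 0.69
R4 (z=52.2): soft=0.31 → w = 0.31
Weighted average = (0.69·66.0 + 0.31·31.6 + 0.69·15.8 + 0.31·52.2) / (0.69 + 0.31 + 0.69 + 0.31)
  = 82.4200 / 2.0000 = 41.210

41.210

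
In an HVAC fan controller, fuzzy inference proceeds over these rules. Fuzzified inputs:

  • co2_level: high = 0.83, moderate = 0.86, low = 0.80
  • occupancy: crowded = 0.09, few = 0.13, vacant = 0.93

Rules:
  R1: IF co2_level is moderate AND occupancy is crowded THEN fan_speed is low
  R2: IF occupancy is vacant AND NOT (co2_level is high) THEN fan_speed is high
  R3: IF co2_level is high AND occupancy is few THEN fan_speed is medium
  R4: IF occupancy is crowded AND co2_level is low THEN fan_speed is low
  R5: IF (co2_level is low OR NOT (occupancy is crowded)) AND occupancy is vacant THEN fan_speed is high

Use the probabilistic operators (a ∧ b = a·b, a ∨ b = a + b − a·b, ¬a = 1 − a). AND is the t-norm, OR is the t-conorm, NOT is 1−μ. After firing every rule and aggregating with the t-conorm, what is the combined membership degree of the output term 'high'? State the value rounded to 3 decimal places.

0.927

R1: moderate=0.86, crowded=0.09; AND[a·b] → w = 0.0774
R2: vacant=0.93, ¬high=1−0.83=0.17; AND[a·b] → w = 0.1581
R3: high=0.83, few=0.13; AND[a·b] → w = 0.1079
R4: crowded=0.09, low=0.80; AND[a·b] → w = 0.0720
R5: (low=0.80 OR ¬crowded=1−0.09=0.91) = 0.9820; AND[a·b] with vacant=0.93 → w = 0.9133
Rules with consequent 'high': {R2, R5} → strengths 0.1581, 0.9133
Aggregate via t-conorm [a + b − a·b]: 0.9270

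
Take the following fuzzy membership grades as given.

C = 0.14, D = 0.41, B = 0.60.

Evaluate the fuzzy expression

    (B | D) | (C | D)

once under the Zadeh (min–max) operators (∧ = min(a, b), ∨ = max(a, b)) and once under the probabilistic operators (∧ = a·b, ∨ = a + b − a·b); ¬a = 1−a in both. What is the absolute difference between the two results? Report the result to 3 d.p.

Under Zadeh (min–max):
  B | D = max(a, b) on (0.60, 0.41) = 0.60
  C | D = max(a, b) on (0.14, 0.41) = 0.41
  (B | D) | (C | D) = max(a, b) on (0.60, 0.41) = 0.60
  → value = 0.6000
Under probabilistic:
  B | D = a + b − a·b on (0.6000, 0.4100) = 0.7640
  C | D = a + b − a·b on (0.1400, 0.4100) = 0.4926
  (B | D) | (C | D) = a + b − a·b on (0.7640, 0.4926) = 0.8803
  → value = 0.8803
|0.6000 − 0.8803| = 0.280

0.280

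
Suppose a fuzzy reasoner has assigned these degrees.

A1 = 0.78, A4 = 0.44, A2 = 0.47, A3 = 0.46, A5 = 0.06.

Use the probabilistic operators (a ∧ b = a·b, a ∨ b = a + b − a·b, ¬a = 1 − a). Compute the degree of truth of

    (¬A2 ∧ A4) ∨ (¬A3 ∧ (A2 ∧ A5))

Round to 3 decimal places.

¬A2 = 1 − 0.4700 = 0.5300
¬A2 ∧ A4 = a·b on (0.5300, 0.4400) = 0.2332
¬A3 = 1 − 0.4600 = 0.5400
A2 ∧ A5 = a·b on (0.4700, 0.0600) = 0.0282
¬A3 ∧ (A2 ∧ A5) = a·b on (0.5400, 0.0282) = 0.0152
(¬A2 ∧ A4) ∨ (¬A3 ∧ (A2 ∧ A5)) = a + b − a·b on (0.2332, 0.0152) = 0.2449

0.245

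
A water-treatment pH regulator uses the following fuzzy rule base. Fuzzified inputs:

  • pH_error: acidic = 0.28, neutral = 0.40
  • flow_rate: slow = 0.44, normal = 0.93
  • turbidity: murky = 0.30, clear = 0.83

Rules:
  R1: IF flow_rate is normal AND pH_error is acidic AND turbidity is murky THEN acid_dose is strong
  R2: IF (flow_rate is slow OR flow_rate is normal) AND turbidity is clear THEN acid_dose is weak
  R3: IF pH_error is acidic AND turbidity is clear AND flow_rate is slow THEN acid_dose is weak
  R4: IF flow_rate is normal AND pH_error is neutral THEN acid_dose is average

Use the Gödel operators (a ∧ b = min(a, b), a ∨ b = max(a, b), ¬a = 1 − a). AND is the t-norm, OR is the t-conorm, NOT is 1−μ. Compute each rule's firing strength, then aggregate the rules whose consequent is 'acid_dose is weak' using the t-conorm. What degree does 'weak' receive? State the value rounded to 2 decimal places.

0.83

R1: normal=0.93, acidic=0.28, murky=0.30; AND[min(a, b)] → w = 0.28
R2: (slow=0.44 OR normal=0.93) = 0.93; AND[min(a, b)] with clear=0.83 → w = 0.83
R3: acidic=0.28, clear=0.83, slow=0.44; AND[min(a, b)] → w = 0.28
R4: normal=0.93, neutral=0.40; AND[min(a, b)] → w = 0.40
Rules with consequent 'weak': {R2, R3} → strengths 0.83, 0.28
Aggregate via t-conorm [max(a, b)]: 0.83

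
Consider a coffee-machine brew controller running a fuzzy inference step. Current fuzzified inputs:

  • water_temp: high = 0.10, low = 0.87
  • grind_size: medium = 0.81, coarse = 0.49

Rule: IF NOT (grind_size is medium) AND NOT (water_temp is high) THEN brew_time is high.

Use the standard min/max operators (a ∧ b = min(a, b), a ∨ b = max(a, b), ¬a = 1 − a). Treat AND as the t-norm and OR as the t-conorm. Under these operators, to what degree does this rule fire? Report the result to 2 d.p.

firing strength: ¬medium=1−0.81=0.19, ¬high=1−0.10=0.90; AND[min(a, b)] → w = 0.19

0.19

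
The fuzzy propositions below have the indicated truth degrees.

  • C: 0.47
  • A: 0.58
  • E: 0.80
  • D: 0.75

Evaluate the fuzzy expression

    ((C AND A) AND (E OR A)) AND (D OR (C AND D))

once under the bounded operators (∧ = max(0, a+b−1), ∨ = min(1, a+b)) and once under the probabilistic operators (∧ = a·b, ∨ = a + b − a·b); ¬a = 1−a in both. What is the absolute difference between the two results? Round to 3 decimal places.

Under bounded:
  C AND A = max(0, a+b−1) on (0.47, 0.58) = 0.05
  E OR A = min(1, a+b) on (0.80, 0.58) = 1.00
  (C AND A) AND (E OR A) = max(0, a+b−1) on (0.05, 1.00) = 0.05
  C AND D = max(0, a+b−1) on (0.47, 0.75) = 0.22
  D OR (C AND D) = min(1, a+b) on (0.75, 0.22) = 0.97
  ((C AND A) AND (E OR A)) AND (D OR (C AND D)) = max(0, a+b−1) on (0.05, 0.97) = 0.02
  → value = 0.0200
Under probabilistic:
  C AND A = a·b on (0.4700, 0.5800) = 0.2726
  E OR A = a + b − a·b on (0.8000, 0.5800) = 0.9160
  (C AND A) AND (E OR A) = a·b on (0.2726, 0.9160) = 0.2497
  C AND D = a·b on (0.4700, 0.7500) = 0.3525
  D OR (C AND D) = a + b − a·b on (0.7500, 0.3525) = 0.8381
  ((C AND A) AND (E OR A)) AND (D OR (C AND D)) = a·b on (0.2497, 0.8381) = 0.2093
  → value = 0.2093
|0.0200 − 0.2093| = 0.189

0.189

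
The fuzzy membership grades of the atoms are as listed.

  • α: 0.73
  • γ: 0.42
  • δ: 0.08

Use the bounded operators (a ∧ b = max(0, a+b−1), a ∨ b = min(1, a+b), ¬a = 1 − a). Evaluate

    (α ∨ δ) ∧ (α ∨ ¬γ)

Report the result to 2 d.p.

0.81

α ∨ δ = min(1, a+b) on (0.73, 0.08) = 0.81
¬γ = 1 − 0.42 = 0.58
α ∨ ¬γ = min(1, a+b) on (0.73, 0.58) = 1.00
(α ∨ δ) ∧ (α ∨ ¬γ) = max(0, a+b−1) on (0.81, 1.00) = 0.81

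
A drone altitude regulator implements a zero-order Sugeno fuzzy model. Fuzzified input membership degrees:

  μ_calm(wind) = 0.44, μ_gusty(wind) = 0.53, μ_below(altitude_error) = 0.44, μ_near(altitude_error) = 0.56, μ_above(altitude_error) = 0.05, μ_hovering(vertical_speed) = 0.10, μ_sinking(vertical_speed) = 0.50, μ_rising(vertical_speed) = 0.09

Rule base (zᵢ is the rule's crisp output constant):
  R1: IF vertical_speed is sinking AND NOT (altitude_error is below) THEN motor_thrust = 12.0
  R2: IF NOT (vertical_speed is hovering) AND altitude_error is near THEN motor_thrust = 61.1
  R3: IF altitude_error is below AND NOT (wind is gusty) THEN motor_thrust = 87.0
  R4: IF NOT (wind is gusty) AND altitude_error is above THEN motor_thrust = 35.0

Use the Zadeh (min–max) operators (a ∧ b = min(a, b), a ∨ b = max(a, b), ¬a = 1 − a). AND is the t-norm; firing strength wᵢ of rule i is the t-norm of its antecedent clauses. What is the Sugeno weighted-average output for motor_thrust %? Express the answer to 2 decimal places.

R1 (z=12.0): sinking=0.50, ¬below=1−0.44=0.56; AND[min(a, b)] → w = 0.50
R2 (z=61.1): ¬hovering=1−0.10=0.90, near=0.56; AND[min(a, b)] → w = 0.56
R3 (z=87.0): below=0.44, ¬gusty=1−0.53=0.47; AND[min(a, b)] → w = 0.44
R4 (z=35.0): ¬gusty=1−0.53=0.47, above=0.05; AND[min(a, b)] → w = 0.05
Weighted average = (0.50·12.0 + 0.56·61.1 + 0.44·87.0 + 0.05·35.0) / (0.50 + 0.56 + 0.44 + 0.05)
  = 80.2460 / 1.5500 = 51.77

51.77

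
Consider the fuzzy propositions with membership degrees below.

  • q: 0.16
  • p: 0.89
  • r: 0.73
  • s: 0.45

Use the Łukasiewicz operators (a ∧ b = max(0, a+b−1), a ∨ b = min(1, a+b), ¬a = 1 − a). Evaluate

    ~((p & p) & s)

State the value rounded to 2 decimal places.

p & p = max(0, a+b−1) on (0.89, 0.89) = 0.78
(p & p) & s = max(0, a+b−1) on (0.78, 0.45) = 0.23
~((p & p) & s) = 1 − 0.23 = 0.77

0.77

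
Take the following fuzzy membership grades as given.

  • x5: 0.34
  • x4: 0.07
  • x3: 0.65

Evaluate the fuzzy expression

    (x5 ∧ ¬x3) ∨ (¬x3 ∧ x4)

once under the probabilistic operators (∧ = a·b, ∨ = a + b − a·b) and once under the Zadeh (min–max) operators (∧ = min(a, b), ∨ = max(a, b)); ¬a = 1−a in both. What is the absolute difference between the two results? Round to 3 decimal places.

Under probabilistic:
  ¬x3 = 1 − 0.6500 = 0.3500
  x5 ∧ ¬x3 = a·b on (0.3400, 0.3500) = 0.1190
  ¬x3 = 1 − 0.6500 = 0.3500
  ¬x3 ∧ x4 = a·b on (0.3500, 0.0700) = 0.0245
  (x5 ∧ ¬x3) ∨ (¬x3 ∧ x4) = a + b − a·b on (0.1190, 0.0245) = 0.1406
  → value = 0.1406
Under Zadeh (min–max):
  ¬x3 = 1 − 0.65 = 0.35
  x5 ∧ ¬x3 = min(a, b) on (0.34, 0.35) = 0.34
  ¬x3 = 1 − 0.65 = 0.35
  ¬x3 ∧ x4 = min(a, b) on (0.35, 0.07) = 0.07
  (x5 ∧ ¬x3) ∨ (¬x3 ∧ x4) = max(a, b) on (0.34, 0.07) = 0.34
  → value = 0.3400
|0.1406 − 0.3400| = 0.199

0.199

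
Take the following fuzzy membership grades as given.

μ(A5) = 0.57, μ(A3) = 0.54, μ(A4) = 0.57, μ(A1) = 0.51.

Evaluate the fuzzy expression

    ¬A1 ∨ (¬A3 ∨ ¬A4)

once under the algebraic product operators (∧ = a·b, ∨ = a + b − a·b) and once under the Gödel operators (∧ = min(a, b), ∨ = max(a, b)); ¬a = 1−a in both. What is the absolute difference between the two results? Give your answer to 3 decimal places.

0.353

Under algebraic product:
  ¬A1 = 1 − 0.5100 = 0.4900
  ¬A3 = 1 − 0.5400 = 0.4600
  ¬A4 = 1 − 0.5700 = 0.4300
  ¬A3 ∨ ¬A4 = a + b − a·b on (0.4600, 0.4300) = 0.6922
  ¬A1 ∨ (¬A3 ∨ ¬A4) = a + b − a·b on (0.4900, 0.6922) = 0.8430
  → value = 0.8430
Under Gödel:
  ¬A1 = 1 − 0.51 = 0.49
  ¬A3 = 1 − 0.54 = 0.46
  ¬A4 = 1 − 0.57 = 0.43
  ¬A3 ∨ ¬A4 = max(a, b) on (0.46, 0.43) = 0.46
  ¬A1 ∨ (¬A3 ∨ ¬A4) = max(a, b) on (0.49, 0.46) = 0.49
  → value = 0.4900
|0.8430 − 0.4900| = 0.353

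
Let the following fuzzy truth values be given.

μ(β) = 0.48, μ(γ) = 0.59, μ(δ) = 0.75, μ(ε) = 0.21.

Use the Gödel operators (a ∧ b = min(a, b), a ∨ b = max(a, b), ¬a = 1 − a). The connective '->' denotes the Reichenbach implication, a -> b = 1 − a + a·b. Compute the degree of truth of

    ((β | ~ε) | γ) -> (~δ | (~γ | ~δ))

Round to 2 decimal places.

~ε = 1 − 0.21 = 0.79
β | ~ε = max(a, b) on (0.48, 0.79) = 0.79
(β | ~ε) | γ = max(a, b) on (0.79, 0.59) = 0.79
~δ = 1 − 0.75 = 0.25
~γ = 1 − 0.59 = 0.41
~δ = 1 − 0.75 = 0.25
~γ | ~δ = max(a, b) on (0.41, 0.25) = 0.41
~δ | (~γ | ~δ) = max(a, b) on (0.25, 0.41) = 0.41
((β | ~ε) | γ) -> (~δ | (~γ | ~δ))  [Reichenbach: 1 − a + a·b] with a=0.79, b=0.41 → 0.53

0.53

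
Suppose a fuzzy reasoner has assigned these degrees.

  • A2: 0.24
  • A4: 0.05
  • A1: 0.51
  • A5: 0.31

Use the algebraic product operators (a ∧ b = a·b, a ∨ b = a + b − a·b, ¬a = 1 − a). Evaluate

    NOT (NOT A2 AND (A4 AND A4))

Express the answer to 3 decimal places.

NOT A2 = 1 − 0.2400 = 0.7600
A4 AND A4 = a·b on (0.0500, 0.0500) = 0.0025
NOT A2 AND (A4 AND A4) = a·b on (0.7600, 0.0025) = 0.0019
NOT (NOT A2 AND (A4 AND A4)) = 1 − 0.0019 = 0.9981

0.998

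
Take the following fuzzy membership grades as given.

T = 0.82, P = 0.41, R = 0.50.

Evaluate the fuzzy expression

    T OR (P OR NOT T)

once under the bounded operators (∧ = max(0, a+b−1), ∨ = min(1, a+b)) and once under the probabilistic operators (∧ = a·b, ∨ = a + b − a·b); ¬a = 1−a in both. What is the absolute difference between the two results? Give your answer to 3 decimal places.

0.087

Under bounded:
  NOT T = 1 − 0.82 = 0.18
  P OR NOT T = min(1, a+b) on (0.41, 0.18) = 0.59
  T OR (P OR NOT T) = min(1, a+b) on (0.82, 0.59) = 1.00
  → value = 1.0000
Under probabilistic:
  NOT T = 1 − 0.8200 = 0.1800
  P OR NOT T = a + b − a·b on (0.4100, 0.1800) = 0.5162
  T OR (P OR NOT T) = a + b − a·b on (0.8200, 0.5162) = 0.9129
  → value = 0.9129
|1.0000 − 0.9129| = 0.087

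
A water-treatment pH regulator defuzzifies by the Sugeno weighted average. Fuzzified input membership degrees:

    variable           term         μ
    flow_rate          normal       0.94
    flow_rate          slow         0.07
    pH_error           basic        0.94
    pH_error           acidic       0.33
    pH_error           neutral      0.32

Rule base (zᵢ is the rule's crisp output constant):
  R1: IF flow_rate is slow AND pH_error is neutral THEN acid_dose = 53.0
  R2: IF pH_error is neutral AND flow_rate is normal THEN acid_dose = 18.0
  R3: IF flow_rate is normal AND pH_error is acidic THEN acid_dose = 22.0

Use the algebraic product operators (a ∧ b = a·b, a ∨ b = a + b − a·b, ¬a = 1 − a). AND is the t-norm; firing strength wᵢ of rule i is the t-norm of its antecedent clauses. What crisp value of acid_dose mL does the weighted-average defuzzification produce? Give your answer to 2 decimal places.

21.20

R1 (z=53.0): slow=0.07, neutral=0.32; AND[a·b] → w = 0.0224
R2 (z=18.0): neutral=0.32, normal=0.94; AND[a·b] → w = 0.3008
R3 (z=22.0): normal=0.94, acidic=0.33; AND[a·b] → w = 0.3102
Weighted average = (0.0224·53.0 + 0.3008·18.0 + 0.3102·22.0) / (0.0224 + 0.3008 + 0.3102)
  = 13.4260 / 0.6334 = 21.20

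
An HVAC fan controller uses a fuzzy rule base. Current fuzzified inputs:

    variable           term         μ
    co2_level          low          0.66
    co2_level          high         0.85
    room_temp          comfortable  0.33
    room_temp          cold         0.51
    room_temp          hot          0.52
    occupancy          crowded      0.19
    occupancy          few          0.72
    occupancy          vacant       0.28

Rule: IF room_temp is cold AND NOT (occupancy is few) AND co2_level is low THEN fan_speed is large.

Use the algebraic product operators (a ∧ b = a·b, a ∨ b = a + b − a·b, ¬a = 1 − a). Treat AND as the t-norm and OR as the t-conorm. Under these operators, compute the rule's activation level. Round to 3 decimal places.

0.094

firing strength: cold=0.51, ¬few=1−0.72=0.28, low=0.66; AND[a·b] → w = 0.0942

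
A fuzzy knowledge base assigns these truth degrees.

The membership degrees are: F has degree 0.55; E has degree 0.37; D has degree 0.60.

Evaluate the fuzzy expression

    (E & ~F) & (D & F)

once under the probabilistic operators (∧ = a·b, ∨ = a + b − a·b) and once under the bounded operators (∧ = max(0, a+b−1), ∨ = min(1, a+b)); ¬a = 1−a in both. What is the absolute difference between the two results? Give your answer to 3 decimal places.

Under probabilistic:
  ~F = 1 − 0.5500 = 0.4500
  E & ~F = a·b on (0.3700, 0.4500) = 0.1665
  D & F = a·b on (0.6000, 0.5500) = 0.3300
  (E & ~F) & (D & F) = a·b on (0.1665, 0.3300) = 0.0549
  → value = 0.0549
Under bounded:
  ~F = 1 − 0.55 = 0.45
  E & ~F = max(0, a+b−1) on (0.37, 0.45) = 0.00
  D & F = max(0, a+b−1) on (0.60, 0.55) = 0.15
  (E & ~F) & (D & F) = max(0, a+b−1) on (0.00, 0.15) = 0.00
  → value = 0.0000
|0.0549 − 0.0000| = 0.055

0.055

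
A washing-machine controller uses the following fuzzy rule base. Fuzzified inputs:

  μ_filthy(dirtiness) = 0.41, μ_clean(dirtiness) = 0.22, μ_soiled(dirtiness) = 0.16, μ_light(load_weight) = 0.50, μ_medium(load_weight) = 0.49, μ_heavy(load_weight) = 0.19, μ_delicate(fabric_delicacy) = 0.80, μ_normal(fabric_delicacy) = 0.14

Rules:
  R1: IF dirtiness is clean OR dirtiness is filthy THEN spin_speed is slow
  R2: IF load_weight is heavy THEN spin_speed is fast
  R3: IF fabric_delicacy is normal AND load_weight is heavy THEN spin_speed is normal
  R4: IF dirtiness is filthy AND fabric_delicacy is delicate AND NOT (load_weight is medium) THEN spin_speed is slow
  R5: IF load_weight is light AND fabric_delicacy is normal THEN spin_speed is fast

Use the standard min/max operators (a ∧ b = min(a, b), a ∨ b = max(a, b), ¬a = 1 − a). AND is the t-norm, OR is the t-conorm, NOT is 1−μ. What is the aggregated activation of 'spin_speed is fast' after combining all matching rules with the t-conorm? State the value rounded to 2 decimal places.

0.19

R1: clean=0.22, filthy=0.41; OR[max(a, b)] → w = 0.41
R2: heavy=0.19 → w = 0.19
R3: normal=0.14, heavy=0.19; AND[min(a, b)] → w = 0.14
R4: filthy=0.41, delicate=0.80, ¬medium=1−0.49=0.51; AND[min(a, b)] → w = 0.41
R5: light=0.50, normal=0.14; AND[min(a, b)] → w = 0.14
Rules with consequent 'fast': {R2, R5} → strengths 0.19, 0.14
Aggregate via t-conorm [max(a, b)]: 0.19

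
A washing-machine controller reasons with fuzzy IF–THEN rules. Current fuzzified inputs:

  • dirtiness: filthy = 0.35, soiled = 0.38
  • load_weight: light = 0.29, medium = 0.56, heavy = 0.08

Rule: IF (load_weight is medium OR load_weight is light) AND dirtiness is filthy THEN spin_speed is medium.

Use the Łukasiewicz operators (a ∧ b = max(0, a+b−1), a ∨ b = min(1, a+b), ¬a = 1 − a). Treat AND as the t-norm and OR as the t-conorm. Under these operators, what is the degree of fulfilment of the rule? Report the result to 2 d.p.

0.20

firing strength: (medium=0.56 OR light=0.29) = 0.85; AND[max(0, a+b−1)] with filthy=0.35 → w = 0.20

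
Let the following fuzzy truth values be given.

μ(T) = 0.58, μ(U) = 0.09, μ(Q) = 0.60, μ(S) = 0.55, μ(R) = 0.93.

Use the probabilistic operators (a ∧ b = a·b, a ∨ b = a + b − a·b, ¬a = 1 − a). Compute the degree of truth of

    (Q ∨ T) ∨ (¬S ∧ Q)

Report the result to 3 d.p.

Q ∨ T = a + b − a·b on (0.6000, 0.5800) = 0.8320
¬S = 1 − 0.5500 = 0.4500
¬S ∧ Q = a·b on (0.4500, 0.6000) = 0.2700
(Q ∨ T) ∨ (¬S ∧ Q) = a + b − a·b on (0.8320, 0.2700) = 0.8774

0.877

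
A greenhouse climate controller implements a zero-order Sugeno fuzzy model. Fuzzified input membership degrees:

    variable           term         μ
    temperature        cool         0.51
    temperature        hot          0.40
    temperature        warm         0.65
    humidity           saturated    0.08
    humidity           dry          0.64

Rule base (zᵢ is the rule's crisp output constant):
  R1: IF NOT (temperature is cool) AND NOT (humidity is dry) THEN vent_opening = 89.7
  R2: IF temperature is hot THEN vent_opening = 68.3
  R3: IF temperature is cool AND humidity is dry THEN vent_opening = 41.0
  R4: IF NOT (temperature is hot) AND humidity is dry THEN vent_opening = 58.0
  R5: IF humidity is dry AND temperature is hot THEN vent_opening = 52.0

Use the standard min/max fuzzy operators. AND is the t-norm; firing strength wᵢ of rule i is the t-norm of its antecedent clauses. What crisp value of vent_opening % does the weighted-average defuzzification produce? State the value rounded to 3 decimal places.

59.966

R1 (z=89.7): ¬cool=1−0.51=0.49, ¬dry=1−0.64=0.36; AND[min(a, b)] → w = 0.36
R2 (z=68.3): hot=0.40 → w = 0.40
R3 (z=41.0): cool=0.51, dry=0.64; AND[min(a, b)] → w = 0.51
R4 (z=58.0): ¬hot=1−0.40=0.60, dry=0.64; AND[min(a, b)] → w = 0.60
R5 (z=52.0): dry=0.64, hot=0.40; AND[min(a, b)] → w = 0.40
Weighted average = (0.36·89.7 + 0.40·68.3 + 0.51·41.0 + 0.60·58.0 + 0.40·52.0) / (0.36 + 0.40 + 0.51 + 0.60 + 0.40)
  = 136.1220 / 2.2700 = 59.966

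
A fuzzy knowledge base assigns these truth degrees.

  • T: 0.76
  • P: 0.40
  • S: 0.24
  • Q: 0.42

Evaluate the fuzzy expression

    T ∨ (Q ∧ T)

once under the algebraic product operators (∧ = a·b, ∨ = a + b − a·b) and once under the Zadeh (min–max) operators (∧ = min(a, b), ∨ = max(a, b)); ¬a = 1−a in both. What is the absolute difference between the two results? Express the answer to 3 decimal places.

Under algebraic product:
  Q ∧ T = a·b on (0.4200, 0.7600) = 0.3192
  T ∨ (Q ∧ T) = a + b − a·b on (0.7600, 0.3192) = 0.8366
  → value = 0.8366
Under Zadeh (min–max):
  Q ∧ T = min(a, b) on (0.42, 0.76) = 0.42
  T ∨ (Q ∧ T) = max(a, b) on (0.76, 0.42) = 0.76
  → value = 0.7600
|0.8366 − 0.7600| = 0.077

0.077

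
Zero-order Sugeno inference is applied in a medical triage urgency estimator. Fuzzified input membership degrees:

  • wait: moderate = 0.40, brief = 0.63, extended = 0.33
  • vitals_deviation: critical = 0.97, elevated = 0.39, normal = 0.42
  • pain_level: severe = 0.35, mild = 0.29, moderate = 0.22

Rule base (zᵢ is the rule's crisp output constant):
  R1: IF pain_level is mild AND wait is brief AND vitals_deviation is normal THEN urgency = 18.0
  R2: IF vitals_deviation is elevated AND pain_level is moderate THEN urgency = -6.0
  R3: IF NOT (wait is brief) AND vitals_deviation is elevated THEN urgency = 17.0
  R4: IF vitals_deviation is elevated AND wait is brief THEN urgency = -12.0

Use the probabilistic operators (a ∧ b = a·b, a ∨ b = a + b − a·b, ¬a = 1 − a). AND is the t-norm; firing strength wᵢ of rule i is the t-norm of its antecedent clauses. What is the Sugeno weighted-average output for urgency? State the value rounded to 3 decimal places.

0.672

R1 (z=18.0): mild=0.29, brief=0.63, normal=0.42; AND[a·b] → w = 0.0767
R2 (z=-6.0): elevated=0.39, moderate=0.22; AND[a·b] → w = 0.0858
R3 (z=17.0): ¬brief=1−0.63=0.37, elevated=0.39; AND[a·b] → w = 0.1443
R4 (z=-12.0): elevated=0.39, brief=0.63; AND[a·b] → w = 0.2457
Weighted average = (0.0767·18.0 + 0.0858·-6.0 + 0.1443·17.0 + 0.2457·-12.0) / (0.0767 + 0.0858 + 0.1443 + 0.2457)
  = 0.3711 / 0.5525 = 0.672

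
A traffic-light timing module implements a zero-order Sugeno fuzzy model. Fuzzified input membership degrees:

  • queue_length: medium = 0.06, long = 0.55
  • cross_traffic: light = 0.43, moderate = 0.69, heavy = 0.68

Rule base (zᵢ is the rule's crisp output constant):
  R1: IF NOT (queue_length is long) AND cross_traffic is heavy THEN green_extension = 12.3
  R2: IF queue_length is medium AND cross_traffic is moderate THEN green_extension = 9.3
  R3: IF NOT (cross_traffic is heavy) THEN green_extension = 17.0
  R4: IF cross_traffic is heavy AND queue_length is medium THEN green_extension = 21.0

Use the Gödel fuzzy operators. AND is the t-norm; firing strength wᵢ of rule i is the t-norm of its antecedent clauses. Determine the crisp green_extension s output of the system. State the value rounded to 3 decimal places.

14.374

R1 (z=12.3): ¬long=1−0.55=0.45, heavy=0.68; AND[min(a, b)] → w = 0.45
R2 (z=9.3): medium=0.06, moderate=0.69; AND[min(a, b)] → w = 0.06
R3 (z=17.0): ¬heavy=1−0.68=0.32 → w = 0.32
R4 (z=21.0): heavy=0.68, medium=0.06; AND[min(a, b)] → w = 0.06
Weighted average = (0.45·12.3 + 0.06·9.3 + 0.32·17.0 + 0.06·21.0) / (0.45 + 0.06 + 0.32 + 0.06)
  = 12.7930 / 0.8900 = 14.374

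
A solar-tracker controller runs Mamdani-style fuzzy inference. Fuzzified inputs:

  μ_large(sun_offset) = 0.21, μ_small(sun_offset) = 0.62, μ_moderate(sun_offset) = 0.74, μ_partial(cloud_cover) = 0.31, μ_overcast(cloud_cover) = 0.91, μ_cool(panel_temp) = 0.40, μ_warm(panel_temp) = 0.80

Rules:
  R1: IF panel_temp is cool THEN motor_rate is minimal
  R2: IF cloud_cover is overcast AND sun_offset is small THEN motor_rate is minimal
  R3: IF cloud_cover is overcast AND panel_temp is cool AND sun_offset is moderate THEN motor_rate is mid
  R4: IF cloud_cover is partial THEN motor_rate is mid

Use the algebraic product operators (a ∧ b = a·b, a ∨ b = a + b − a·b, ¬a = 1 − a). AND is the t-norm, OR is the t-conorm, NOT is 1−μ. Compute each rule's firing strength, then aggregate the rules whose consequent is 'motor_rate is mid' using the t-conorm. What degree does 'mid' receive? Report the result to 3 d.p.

R1: cool=0.40 → w = 0.4000
R2: overcast=0.91, small=0.62; AND[a·b] → w = 0.5642
R3: overcast=0.91, cool=0.40, moderate=0.74; AND[a·b] → w = 0.2694
R4: partial=0.31 → w = 0.3100
Rules with consequent 'mid': {R3, R4} → strengths 0.2694, 0.3100
Aggregate via t-conorm [a + b − a·b]: 0.4959

0.496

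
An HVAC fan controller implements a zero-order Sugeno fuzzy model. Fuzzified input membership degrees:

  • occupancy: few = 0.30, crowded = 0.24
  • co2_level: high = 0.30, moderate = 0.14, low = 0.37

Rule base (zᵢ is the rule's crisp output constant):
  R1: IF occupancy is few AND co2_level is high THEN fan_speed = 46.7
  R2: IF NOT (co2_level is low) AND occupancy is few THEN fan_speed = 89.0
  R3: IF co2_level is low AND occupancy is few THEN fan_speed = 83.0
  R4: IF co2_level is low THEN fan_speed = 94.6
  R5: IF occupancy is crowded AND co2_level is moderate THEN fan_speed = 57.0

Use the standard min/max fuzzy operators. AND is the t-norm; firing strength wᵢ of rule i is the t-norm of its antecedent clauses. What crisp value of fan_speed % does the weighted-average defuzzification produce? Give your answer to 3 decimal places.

R1 (z=46.7): few=0.30, high=0.30; AND[min(a, b)] → w = 0.30
R2 (z=89.0): ¬low=1−0.37=0.63, few=0.30; AND[min(a, b)] → w = 0.30
R3 (z=83.0): low=0.37, few=0.30; AND[min(a, b)] → w = 0.30
R4 (z=94.6): low=0.37 → w = 0.37
R5 (z=57.0): crowded=0.24, moderate=0.14; AND[min(a, b)] → w = 0.14
Weighted average = (0.30·46.7 + 0.30·89.0 + 0.30·83.0 + 0.37·94.6 + 0.14·57.0) / (0.30 + 0.30 + 0.30 + 0.37 + 0.14)
  = 108.5920 / 1.4100 = 77.016

77.016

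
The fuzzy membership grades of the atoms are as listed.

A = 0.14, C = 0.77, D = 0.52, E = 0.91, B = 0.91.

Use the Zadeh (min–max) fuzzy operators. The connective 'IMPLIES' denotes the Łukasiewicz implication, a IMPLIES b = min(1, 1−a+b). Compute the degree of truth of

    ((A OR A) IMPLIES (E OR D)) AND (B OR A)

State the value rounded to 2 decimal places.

A OR A = max(a, b) on (0.14, 0.14) = 0.14
E OR D = max(a, b) on (0.91, 0.52) = 0.91
(A OR A) IMPLIES (E OR D)  [Łukasiewicz: min(1, 1−a+b)] with a=0.14, b=0.91 → 1.00
B OR A = max(a, b) on (0.91, 0.14) = 0.91
((A OR A) IMPLIES (E OR D)) AND (B OR A) = min(a, b) on (1.00, 0.91) = 0.91

0.91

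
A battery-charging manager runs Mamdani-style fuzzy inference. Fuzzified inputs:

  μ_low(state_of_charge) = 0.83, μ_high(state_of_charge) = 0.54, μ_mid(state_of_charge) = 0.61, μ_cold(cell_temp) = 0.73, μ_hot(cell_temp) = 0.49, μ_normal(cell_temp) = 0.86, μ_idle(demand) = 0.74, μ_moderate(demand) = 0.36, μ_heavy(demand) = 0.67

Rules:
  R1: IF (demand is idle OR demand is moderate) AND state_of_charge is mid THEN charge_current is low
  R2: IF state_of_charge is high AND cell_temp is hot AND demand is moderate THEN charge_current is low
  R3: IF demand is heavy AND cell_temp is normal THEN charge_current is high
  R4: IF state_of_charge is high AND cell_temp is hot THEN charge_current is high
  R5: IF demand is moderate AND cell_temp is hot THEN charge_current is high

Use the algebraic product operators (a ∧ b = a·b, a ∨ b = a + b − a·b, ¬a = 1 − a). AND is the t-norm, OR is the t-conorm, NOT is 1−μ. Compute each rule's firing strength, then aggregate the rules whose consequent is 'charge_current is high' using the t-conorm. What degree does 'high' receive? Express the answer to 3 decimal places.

R1: (idle=0.74 OR moderate=0.36) = 0.8336; AND[a·b] with mid=0.61 → w = 0.5085
R2: high=0.54, hot=0.49, moderate=0.36; AND[a·b] → w = 0.0953
R3: heavy=0.67, normal=0.86; AND[a·b] → w = 0.5762
R4: high=0.54, hot=0.49; AND[a·b] → w = 0.2646
R5: moderate=0.36, hot=0.49; AND[a·b] → w = 0.1764
Rules with consequent 'high': {R3, R4, R5} → strengths 0.5762, 0.2646, 0.1764
Aggregate via t-conorm [a + b − a·b]: 0.7433

0.743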